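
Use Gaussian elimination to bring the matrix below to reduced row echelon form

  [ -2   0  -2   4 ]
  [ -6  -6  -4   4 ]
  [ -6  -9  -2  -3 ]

Multiply R1 by -1/2.
  [  1   0   1  -2 ]
  [ -6  -6  -4   4 ]
  [ -6  -9  -2  -3 ]
Add 6 times R1 to R2.
  [  1   0   1  -2 ]
  [  0  -6   2  -8 ]
  [ -6  -9  -2  -3 ]
Add 6 times R1 to R3.
  [ 1   0  1   -2 ]
  [ 0  -6  2   -8 ]
  [ 0  -9  4  -15 ]
Multiply R2 by -1/6.
  [ 1   0     1   -2 ]
  [ 0   1  -1/3  4/3 ]
  [ 0  -9     4  -15 ]
Add 9 times R2 to R3.
  [ 1  0     1   -2 ]
  [ 0  1  -1/3  4/3 ]
  [ 0  0     1   -3 ]
Add 1/3 times R3 to R2.
  [ 1  0  1   -2 ]
  [ 0  1  0  1/3 ]
  [ 0  0  1   -3 ]
Subtract R3 from R1.
  [ 1  0  0    1 ]
  [ 0  1  0  1/3 ]
  [ 0  0  1   -3 ]

[[1, 0, 0, 1], [0, 1, 0, 1/3], [0, 0, 1, -3]]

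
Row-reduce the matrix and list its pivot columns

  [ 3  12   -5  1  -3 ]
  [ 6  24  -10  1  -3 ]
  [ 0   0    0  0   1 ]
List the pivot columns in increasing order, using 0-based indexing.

0, 3, 4

Multiply R1 by 1/3.
Subtract 6 times R1 from R2.
Multiply R2 by -1.
Add 3 times R3 to R2.
Add R3 to R1.
Subtract 1/3 times R2 from R1.
Pivot columns are the columns containing a leading 1.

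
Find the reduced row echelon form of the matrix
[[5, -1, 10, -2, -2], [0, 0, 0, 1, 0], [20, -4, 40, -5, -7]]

[[1, -1/5, 2, 0, 0], [0, 0, 0, 1, 0], [0, 0, 0, 0, 1]]

R1 ← 1/5·R1
R3 ← R3 − 20·R1
R3 ← R3 − 3·R2
R1 ← R1 + 2/5·R3
R1 ← R1 + 2/5·R2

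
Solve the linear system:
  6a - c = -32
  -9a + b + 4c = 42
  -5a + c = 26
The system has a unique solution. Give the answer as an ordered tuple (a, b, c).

Form the augmented matrix and row-reduce:
  [  6  0  -1  |  -32 ]
  [ -9  1   4  |   42 ]
  [ -5  0   1  |   26 ]
Multiply r1 by 1/6.
  [  1  0  -1/6  |  -16/3 ]
  [ -9  1     4  |     42 ]
  [ -5  0     1  |     26 ]
Add 9 times r1 to r2.
  [  1  0  -1/6  |  -16/3 ]
  [  0  1   5/2  |     -6 ]
  [ -5  0     1  |     26 ]
Add 5 times r1 to r3.
  [ 1  0  -1/6  |  -16/3 ]
  [ 0  1   5/2  |     -6 ]
  [ 0  0   1/6  |   -2/3 ]
Multiply r3 by 6.
  [ 1  0  -1/6  |  -16/3 ]
  [ 0  1   5/2  |     -6 ]
  [ 0  0     1  |     -4 ]
Subtract 5/2 times r3 from r2.
  [ 1  0  -1/6  |  -16/3 ]
  [ 0  1     0  |      4 ]
  [ 0  0     1  |     -4 ]
Add 1/6 times r3 to r1.
  [ 1  0  0  |  -6 ]
  [ 0  1  0  |   4 ]
  [ 0  0  1  |  -4 ]
Reading off the last column: a = -6, b = 4, c = -4.

(-6, 4, -4)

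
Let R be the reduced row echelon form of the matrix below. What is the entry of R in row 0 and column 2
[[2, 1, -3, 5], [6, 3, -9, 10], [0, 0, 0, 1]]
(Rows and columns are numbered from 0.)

-3/2

r1 → 1/2·r1
  [ 1  1/2  -3/2  5/2 ]
  [ 6    3    -9   10 ]
  [ 0    0     0    1 ]
r2 → r2 − 6·r1
  [ 1  1/2  -3/2  5/2 ]
  [ 0    0     0   -5 ]
  [ 0    0     0    1 ]
r2 → -1/5·r2
  [ 1  1/2  -3/2  5/2 ]
  [ 0    0     0    1 ]
  [ 0    0     0    1 ]
r3 → r3 − r2
  [ 1  1/2  -3/2  5/2 ]
  [ 0    0     0    1 ]
  [ 0    0     0    0 ]
r1 → r1 − 5/2·r2
  [ 1  1/2  -3/2  0 ]
  [ 0    0     0  1 ]
  [ 0    0     0  0 ]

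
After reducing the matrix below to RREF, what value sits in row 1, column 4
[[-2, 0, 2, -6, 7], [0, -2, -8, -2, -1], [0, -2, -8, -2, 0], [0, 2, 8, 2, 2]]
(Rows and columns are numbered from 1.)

r1 ← -1/2·r1
r2 ← -1/2·r2
r3 ← r3 + 2·r2
r4 ← r4 − 2·r2
r4 ← r4 − r3
r2 ← r2 − 1/2·r3
r1 ← r1 + 7/2·r3

3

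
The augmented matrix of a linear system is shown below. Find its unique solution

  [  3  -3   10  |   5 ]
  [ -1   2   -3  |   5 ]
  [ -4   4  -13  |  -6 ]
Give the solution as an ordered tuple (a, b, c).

(1, 6, 2)

R1 → 1/3·R1
  [  1  -1  10/3  |  5/3 ]
  [ -1   2    -3  |    5 ]
  [ -4   4   -13  |   -6 ]
R2 → R2 + R1
  [  1  -1  10/3  |   5/3 ]
  [  0   1   1/3  |  20/3 ]
  [ -4   4   -13  |    -6 ]
R3 → R3 + 4·R1
  [ 1  -1  10/3  |   5/3 ]
  [ 0   1   1/3  |  20/3 ]
  [ 0   0   1/3  |   2/3 ]
R3 → 3·R3
  [ 1  -1  10/3  |   5/3 ]
  [ 0   1   1/3  |  20/3 ]
  [ 0   0     1  |     2 ]
R2 → R2 − 1/3·R3
  [ 1  -1  10/3  |  5/3 ]
  [ 0   1     0  |    6 ]
  [ 0   0     1  |    2 ]
R1 → R1 − 10/3·R3
  [ 1  -1  0  |  -5 ]
  [ 0   1  0  |   6 ]
  [ 0   0  1  |   2 ]
R1 → R1 + R2
  [ 1  0  0  |  1 ]
  [ 0  1  0  |  6 ]
  [ 0  0  1  |  2 ]
Reading off the last column: a = 1, b = 6, c = 2.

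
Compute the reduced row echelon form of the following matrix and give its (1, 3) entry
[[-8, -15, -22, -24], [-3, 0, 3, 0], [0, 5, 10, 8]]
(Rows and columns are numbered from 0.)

8/5

r1 -> -1/8·r1
r2 -> r2 + 3·r1
r2 -> 8/45·r2
r3 -> r3 − 5·r2
r1 -> r1 − 15/8·r2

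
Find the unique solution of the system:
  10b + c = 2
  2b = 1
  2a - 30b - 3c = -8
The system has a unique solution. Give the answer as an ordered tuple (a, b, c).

Form the augmented matrix and row-reduce:
  [ 0   10   1  |   2 ]
  [ 0    2   0  |   1 ]
  [ 2  -30  -3  |  -8 ]
R1 <-> R3
  [ 2  -30  -3  |  -8 ]
  [ 0    2   0  |   1 ]
  [ 0   10   1  |   2 ]
R1 → 1/2·R1
  [ 1  -15  -3/2  |  -4 ]
  [ 0    2     0  |   1 ]
  [ 0   10     1  |   2 ]
R2 → 1/2·R2
  [ 1  -15  -3/2  |   -4 ]
  [ 0    1     0  |  1/2 ]
  [ 0   10     1  |    2 ]
R3 → R3 − 10·R2
  [ 1  -15  -3/2  |   -4 ]
  [ 0    1     0  |  1/2 ]
  [ 0    0     1  |   -3 ]
R1 → R1 + 3/2·R3
  [ 1  -15  0  |  -17/2 ]
  [ 0    1  0  |    1/2 ]
  [ 0    0  1  |     -3 ]
R1 → R1 + 15·R2
  [ 1  0  0  |   -1 ]
  [ 0  1  0  |  1/2 ]
  [ 0  0  1  |   -3 ]
Reading off the last column: a = -1, b = 1/2, c = -3.

(-1, 1/2, -3)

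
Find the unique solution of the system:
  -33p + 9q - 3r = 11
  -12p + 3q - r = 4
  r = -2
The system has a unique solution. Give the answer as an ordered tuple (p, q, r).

Form the augmented matrix and row-reduce:
  [ -33  9  -3  |  11 ]
  [ -12  3  -1  |   4 ]
  [   0  0   1  |  -2 ]
r1 -> -1/33·r1
r2 -> r2 + 12·r1
r2 -> -11/3·r2
r2 -> r2 + 1/3·r3
r1 -> r1 − 1/11·r3
r1 -> r1 + 3/11·r2
Reading off the last column: p = -1/3, q = -2/3, r = -2.

(-1/3, -2/3, -2)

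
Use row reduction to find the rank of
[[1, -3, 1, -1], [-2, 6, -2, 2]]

Add 2 times R1 to R2.
  [ 1  -3  1  -1 ]
  [ 0   0  0   0 ]
The reduced form has 1 nonzero row.

rank = 1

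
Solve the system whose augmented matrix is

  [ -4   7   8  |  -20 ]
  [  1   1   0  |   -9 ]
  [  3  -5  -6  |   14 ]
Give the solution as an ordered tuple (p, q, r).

(-5, -4, -3/2)

R1 ← -1/4·R1
  [ 1  -7/4  -2  |   5 ]
  [ 1     1   0  |  -9 ]
  [ 3    -5  -6  |  14 ]
R2 ← R2 − R1
  [ 1  -7/4  -2  |    5 ]
  [ 0  11/4   2  |  -14 ]
  [ 3    -5  -6  |   14 ]
R3 ← R3 − 3·R1
  [ 1  -7/4  -2  |    5 ]
  [ 0  11/4   2  |  -14 ]
  [ 0   1/4   0  |   -1 ]
R2 ← 4/11·R2
  [ 1  -7/4    -2  |       5 ]
  [ 0     1  8/11  |  -56/11 ]
  [ 0   1/4     0  |      -1 ]
R3 ← R3 − 1/4·R2
  [ 1  -7/4     -2  |       5 ]
  [ 0     1   8/11  |  -56/11 ]
  [ 0     0  -2/11  |    3/11 ]
R3 ← -11/2·R3
  [ 1  -7/4    -2  |       5 ]
  [ 0     1  8/11  |  -56/11 ]
  [ 0     0     1  |    -3/2 ]
R2 ← R2 − 8/11·R3
  [ 1  -7/4  -2  |     5 ]
  [ 0     1   0  |    -4 ]
  [ 0     0   1  |  -3/2 ]
R1 ← R1 + 2·R3
  [ 1  -7/4  0  |     2 ]
  [ 0     1  0  |    -4 ]
  [ 0     0  1  |  -3/2 ]
R1 ← R1 + 7/4·R2
  [ 1  0  0  |    -5 ]
  [ 0  1  0  |    -4 ]
  [ 0  0  1  |  -3/2 ]
Reading off the last column: p = -5, q = -4, r = -3/2.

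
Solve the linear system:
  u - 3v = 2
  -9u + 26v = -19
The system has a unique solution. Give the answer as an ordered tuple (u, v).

(5, 1)

Form the augmented matrix and row-reduce:
  [  1  -3  |    2 ]
  [ -9  26  |  -19 ]
Add 9 times ρ1 to ρ2.
  [ 1  -3  |   2 ]
  [ 0  -1  |  -1 ]
Multiply ρ2 by -1.
  [ 1  -3  |  2 ]
  [ 0   1  |  1 ]
Add 3 times ρ2 to ρ1.
  [ 1  0  |  5 ]
  [ 0  1  |  1 ]
Reading off the last column: u = 5, v = 1.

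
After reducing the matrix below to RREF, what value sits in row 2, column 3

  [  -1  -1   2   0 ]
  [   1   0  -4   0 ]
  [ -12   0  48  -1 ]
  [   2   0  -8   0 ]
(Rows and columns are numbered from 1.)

2

ρ1 := -1·ρ1
  [   1  1  -2   0 ]
  [   1  0  -4   0 ]
  [ -12  0  48  -1 ]
  [   2  0  -8   0 ]
ρ2 := ρ2 − ρ1
  [   1   1  -2   0 ]
  [   0  -1  -2   0 ]
  [ -12   0  48  -1 ]
  [   2   0  -8   0 ]
ρ3 := ρ3 + 12·ρ1
  [ 1   1  -2   0 ]
  [ 0  -1  -2   0 ]
  [ 0  12  24  -1 ]
  [ 2   0  -8   0 ]
ρ4 := ρ4 − 2·ρ1
  [ 1   1  -2   0 ]
  [ 0  -1  -2   0 ]
  [ 0  12  24  -1 ]
  [ 0  -2  -4   0 ]
ρ2 := -1·ρ2
  [ 1   1  -2   0 ]
  [ 0   1   2   0 ]
  [ 0  12  24  -1 ]
  [ 0  -2  -4   0 ]
ρ3 := ρ3 − 12·ρ2
  [ 1   1  -2   0 ]
  [ 0   1   2   0 ]
  [ 0   0   0  -1 ]
  [ 0  -2  -4   0 ]
ρ4 := ρ4 + 2·ρ2
  [ 1  1  -2   0 ]
  [ 0  1   2   0 ]
  [ 0  0   0  -1 ]
  [ 0  0   0   0 ]
ρ3 := -1·ρ3
  [ 1  1  -2  0 ]
  [ 0  1   2  0 ]
  [ 0  0   0  1 ]
  [ 0  0   0  0 ]
ρ1 := ρ1 − ρ2
  [ 1  0  -4  0 ]
  [ 0  1   2  0 ]
  [ 0  0   0  1 ]
  [ 0  0   0  0 ]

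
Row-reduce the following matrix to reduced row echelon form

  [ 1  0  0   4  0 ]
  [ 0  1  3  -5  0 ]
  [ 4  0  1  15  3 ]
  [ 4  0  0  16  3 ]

Subtract 4 times ρ1 from ρ3.
  [ 1  0  0   4  0 ]
  [ 0  1  3  -5  0 ]
  [ 0  0  1  -1  3 ]
  [ 4  0  0  16  3 ]
Subtract 4 times ρ1 from ρ4.
  [ 1  0  0   4  0 ]
  [ 0  1  3  -5  0 ]
  [ 0  0  1  -1  3 ]
  [ 0  0  0   0  3 ]
Multiply ρ4 by 1/3.
  [ 1  0  0   4  0 ]
  [ 0  1  3  -5  0 ]
  [ 0  0  1  -1  3 ]
  [ 0  0  0   0  1 ]
Subtract 3 times ρ4 from ρ3.
  [ 1  0  0   4  0 ]
  [ 0  1  3  -5  0 ]
  [ 0  0  1  -1  0 ]
  [ 0  0  0   0  1 ]
Subtract 3 times ρ3 from ρ2.
  [ 1  0  0   4  0 ]
  [ 0  1  0  -2  0 ]
  [ 0  0  1  -1  0 ]
  [ 0  0  0   0  1 ]

[[1, 0, 0, 4, 0], [0, 1, 0, -2, 0], [0, 0, 1, -1, 0], [0, 0, 0, 0, 1]]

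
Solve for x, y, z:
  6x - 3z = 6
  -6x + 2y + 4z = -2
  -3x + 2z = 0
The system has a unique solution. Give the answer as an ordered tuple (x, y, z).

Form the augmented matrix and row-reduce:
  [  6  0  -3  |   6 ]
  [ -6  2   4  |  -2 ]
  [ -3  0   2  |   0 ]
Multiply ρ1 by 1/6.
  [  1  0  -1/2  |   1 ]
  [ -6  2     4  |  -2 ]
  [ -3  0     2  |   0 ]
Add 6 times ρ1 to ρ2.
  [  1  0  -1/2  |  1 ]
  [  0  2     1  |  4 ]
  [ -3  0     2  |  0 ]
Add 3 times ρ1 to ρ3.
  [ 1  0  -1/2  |  1 ]
  [ 0  2     1  |  4 ]
  [ 0  0   1/2  |  3 ]
Multiply ρ2 by 1/2.
  [ 1  0  -1/2  |  1 ]
  [ 0  1   1/2  |  2 ]
  [ 0  0   1/2  |  3 ]
Multiply ρ3 by 2.
  [ 1  0  -1/2  |  1 ]
  [ 0  1   1/2  |  2 ]
  [ 0  0     1  |  6 ]
Subtract 1/2 times ρ3 from ρ2.
  [ 1  0  -1/2  |   1 ]
  [ 0  1     0  |  -1 ]
  [ 0  0     1  |   6 ]
Add 1/2 times ρ3 to ρ1.
  [ 1  0  0  |   4 ]
  [ 0  1  0  |  -1 ]
  [ 0  0  1  |   6 ]
Reading off the last column: x = 4, y = -1, z = 6.

(4, -1, 6)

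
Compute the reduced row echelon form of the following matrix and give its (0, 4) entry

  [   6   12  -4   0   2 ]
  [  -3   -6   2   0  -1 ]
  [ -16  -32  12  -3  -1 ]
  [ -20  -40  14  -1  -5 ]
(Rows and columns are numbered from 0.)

1

Multiply r1 by 1/6.
  [   1    2  -2/3   0  1/3 ]
  [  -3   -6     2   0   -1 ]
  [ -16  -32    12  -3   -1 ]
  [ -20  -40    14  -1   -5 ]
Add 3 times r1 to r2.
  [   1    2  -2/3   0  1/3 ]
  [   0    0     0   0    0 ]
  [ -16  -32    12  -3   -1 ]
  [ -20  -40    14  -1   -5 ]
Add 16 times r1 to r3.
  [   1    2  -2/3   0   1/3 ]
  [   0    0     0   0     0 ]
  [   0    0   4/3  -3  13/3 ]
  [ -20  -40    14  -1    -5 ]
Add 20 times r1 to r4.
  [ 1  2  -2/3   0   1/3 ]
  [ 0  0     0   0     0 ]
  [ 0  0   4/3  -3  13/3 ]
  [ 0  0   2/3  -1   5/3 ]
Swap r2 and r3.
  [ 1  2  -2/3   0   1/3 ]
  [ 0  0   4/3  -3  13/3 ]
  [ 0  0     0   0     0 ]
  [ 0  0   2/3  -1   5/3 ]
Multiply r2 by 3/4.
  [ 1  2  -2/3     0   1/3 ]
  [ 0  0     1  -9/4  13/4 ]
  [ 0  0     0     0     0 ]
  [ 0  0   2/3    -1   5/3 ]
Subtract 2/3 times r2 from r4.
  [ 1  2  -2/3     0   1/3 ]
  [ 0  0     1  -9/4  13/4 ]
  [ 0  0     0     0     0 ]
  [ 0  0     0   1/2  -1/2 ]
Swap r3 and r4.
  [ 1  2  -2/3     0   1/3 ]
  [ 0  0     1  -9/4  13/4 ]
  [ 0  0     0   1/2  -1/2 ]
  [ 0  0     0     0     0 ]
Multiply r3 by 2.
  [ 1  2  -2/3     0   1/3 ]
  [ 0  0     1  -9/4  13/4 ]
  [ 0  0     0     1    -1 ]
  [ 0  0     0     0     0 ]
Add 9/4 times r3 to r2.
  [ 1  2  -2/3  0  1/3 ]
  [ 0  0     1  0    1 ]
  [ 0  0     0  1   -1 ]
  [ 0  0     0  0    0 ]
Add 2/3 times r2 to r1.
  [ 1  2  0  0   1 ]
  [ 0  0  1  0   1 ]
  [ 0  0  0  1  -1 ]
  [ 0  0  0  0   0 ]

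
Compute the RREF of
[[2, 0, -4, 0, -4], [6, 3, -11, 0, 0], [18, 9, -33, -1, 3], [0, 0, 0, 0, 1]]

[[1, 0, -2, 0, 0], [0, 1, 1/3, 0, 0], [0, 0, 0, 1, 0], [0, 0, 0, 0, 1]]

r1 -> 1/2·r1
r2 -> r2 − 6·r1
r3 -> r3 − 18·r1
r2 -> 1/3·r2
r3 -> r3 − 9·r2
r3 -> -1·r3
r3 -> r3 + 3·r4
r2 -> r2 − 4·r4
r1 -> r1 + 2·r4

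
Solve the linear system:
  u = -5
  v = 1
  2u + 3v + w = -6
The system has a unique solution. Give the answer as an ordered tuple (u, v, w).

(-5, 1, 1)

Form the augmented matrix and row-reduce:
  [ 1  0  0  |  -5 ]
  [ 0  1  0  |   1 ]
  [ 2  3  1  |  -6 ]
ρ3 ← ρ3 − 2·ρ1
  [ 1  0  0  |  -5 ]
  [ 0  1  0  |   1 ]
  [ 0  3  1  |   4 ]
ρ3 ← ρ3 − 3·ρ2
  [ 1  0  0  |  -5 ]
  [ 0  1  0  |   1 ]
  [ 0  0  1  |   1 ]
Reading off the last column: u = -5, v = 1, w = 1.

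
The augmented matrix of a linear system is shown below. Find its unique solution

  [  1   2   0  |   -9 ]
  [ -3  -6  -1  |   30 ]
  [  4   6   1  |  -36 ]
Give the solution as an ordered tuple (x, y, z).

(-6, -3/2, -3)

R2 -> R2 + 3·R1
  [ 1  2   0  |   -9 ]
  [ 0  0  -1  |    3 ]
  [ 4  6   1  |  -36 ]
R3 -> R3 − 4·R1
  [ 1   2   0  |  -9 ]
  [ 0   0  -1  |   3 ]
  [ 0  -2   1  |   0 ]
R2 ↔ R3
  [ 1   2   0  |  -9 ]
  [ 0  -2   1  |   0 ]
  [ 0   0  -1  |   3 ]
R2 -> -1/2·R2
  [ 1  2     0  |  -9 ]
  [ 0  1  -1/2  |   0 ]
  [ 0  0    -1  |   3 ]
R3 -> -1·R3
  [ 1  2     0  |  -9 ]
  [ 0  1  -1/2  |   0 ]
  [ 0  0     1  |  -3 ]
R2 -> R2 + 1/2·R3
  [ 1  2  0  |    -9 ]
  [ 0  1  0  |  -3/2 ]
  [ 0  0  1  |    -3 ]
R1 -> R1 − 2·R2
  [ 1  0  0  |    -6 ]
  [ 0  1  0  |  -3/2 ]
  [ 0  0  1  |    -3 ]
Reading off the last column: x = -6, y = -3/2, z = -3.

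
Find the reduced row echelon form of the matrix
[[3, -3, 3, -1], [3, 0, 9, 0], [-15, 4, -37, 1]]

[[1, 0, 3, 0], [0, 1, 2, 0], [0, 0, 0, 1]]

ρ1 -> 1/3·ρ1
  [   1  -1    1  -1/3 ]
  [   3   0    9     0 ]
  [ -15   4  -37     1 ]
ρ2 -> ρ2 − 3·ρ1
  [   1  -1    1  -1/3 ]
  [   0   3    6     1 ]
  [ -15   4  -37     1 ]
ρ3 -> ρ3 + 15·ρ1
  [ 1   -1    1  -1/3 ]
  [ 0    3    6     1 ]
  [ 0  -11  -22    -4 ]
ρ2 -> 1/3·ρ2
  [ 1   -1    1  -1/3 ]
  [ 0    1    2   1/3 ]
  [ 0  -11  -22    -4 ]
ρ3 -> ρ3 + 11·ρ2
  [ 1  -1  1  -1/3 ]
  [ 0   1  2   1/3 ]
  [ 0   0  0  -1/3 ]
ρ3 -> -3·ρ3
  [ 1  -1  1  -1/3 ]
  [ 0   1  2   1/3 ]
  [ 0   0  0     1 ]
ρ2 -> ρ2 − 1/3·ρ3
  [ 1  -1  1  -1/3 ]
  [ 0   1  2     0 ]
  [ 0   0  0     1 ]
ρ1 -> ρ1 + 1/3·ρ3
  [ 1  -1  1  0 ]
  [ 0   1  2  0 ]
  [ 0   0  0  1 ]
ρ1 -> ρ1 + ρ2
  [ 1  0  3  0 ]
  [ 0  1  2  0 ]
  [ 0  0  0  1 ]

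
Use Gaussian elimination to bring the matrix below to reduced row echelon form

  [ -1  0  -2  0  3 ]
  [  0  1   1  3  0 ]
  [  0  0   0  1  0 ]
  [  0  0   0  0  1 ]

R1 -> -1·R1
  [ 1  0  2  0  -3 ]
  [ 0  1  1  3   0 ]
  [ 0  0  0  1   0 ]
  [ 0  0  0  0   1 ]
R1 -> R1 + 3·R4
  [ 1  0  2  0  0 ]
  [ 0  1  1  3  0 ]
  [ 0  0  0  1  0 ]
  [ 0  0  0  0  1 ]
R2 -> R2 − 3·R3
  [ 1  0  2  0  0 ]
  [ 0  1  1  0  0 ]
  [ 0  0  0  1  0 ]
  [ 0  0  0  0  1 ]

[[1, 0, 2, 0, 0], [0, 1, 1, 0, 0], [0, 0, 0, 1, 0], [0, 0, 0, 0, 1]]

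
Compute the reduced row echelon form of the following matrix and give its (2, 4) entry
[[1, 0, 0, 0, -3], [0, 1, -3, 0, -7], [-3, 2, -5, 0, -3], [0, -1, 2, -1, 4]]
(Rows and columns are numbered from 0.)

Add 3 times R1 to R3.
  [ 1   0   0   0   -3 ]
  [ 0   1  -3   0   -7 ]
  [ 0   2  -5   0  -12 ]
  [ 0  -1   2  -1    4 ]
Subtract 2 times R2 from R3.
  [ 1   0   0   0  -3 ]
  [ 0   1  -3   0  -7 ]
  [ 0   0   1   0   2 ]
  [ 0  -1   2  -1   4 ]
Add R2 to R4.
  [ 1  0   0   0  -3 ]
  [ 0  1  -3   0  -7 ]
  [ 0  0   1   0   2 ]
  [ 0  0  -1  -1  -3 ]
Add R3 to R4.
  [ 1  0   0   0  -3 ]
  [ 0  1  -3   0  -7 ]
  [ 0  0   1   0   2 ]
  [ 0  0   0  -1  -1 ]
Multiply R4 by -1.
  [ 1  0   0  0  -3 ]
  [ 0  1  -3  0  -7 ]
  [ 0  0   1  0   2 ]
  [ 0  0   0  1   1 ]
Add 3 times R3 to R2.
  [ 1  0  0  0  -3 ]
  [ 0  1  0  0  -1 ]
  [ 0  0  1  0   2 ]
  [ 0  0  0  1   1 ]

2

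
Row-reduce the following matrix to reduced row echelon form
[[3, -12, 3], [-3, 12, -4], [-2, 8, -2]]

R1 → 1/3·R1
  [  1  -4   1 ]
  [ -3  12  -4 ]
  [ -2   8  -2 ]
R2 → R2 + 3·R1
  [  1  -4   1 ]
  [  0   0  -1 ]
  [ -2   8  -2 ]
R3 → R3 + 2·R1
  [ 1  -4   1 ]
  [ 0   0  -1 ]
  [ 0   0   0 ]
R2 → -1·R2
  [ 1  -4  1 ]
  [ 0   0  1 ]
  [ 0   0  0 ]
R1 → R1 − R2
  [ 1  -4  0 ]
  [ 0   0  1 ]
  [ 0   0  0 ]

[[1, -4, 0], [0, 0, 1], [0, 0, 0]]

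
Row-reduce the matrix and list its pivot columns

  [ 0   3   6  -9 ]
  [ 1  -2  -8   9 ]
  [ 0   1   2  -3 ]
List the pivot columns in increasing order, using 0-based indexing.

ρ1 ↔ ρ2
  [ 1  -2  -8   9 ]
  [ 0   3   6  -9 ]
  [ 0   1   2  -3 ]
ρ2 -> 1/3·ρ2
  [ 1  -2  -8   9 ]
  [ 0   1   2  -3 ]
  [ 0   1   2  -3 ]
ρ3 -> ρ3 − ρ2
  [ 1  -2  -8   9 ]
  [ 0   1   2  -3 ]
  [ 0   0   0   0 ]
ρ1 -> ρ1 + 2·ρ2
  [ 1  0  -4   3 ]
  [ 0  1   2  -3 ]
  [ 0  0   0   0 ]
Pivot columns are the columns containing a leading 1.

0, 1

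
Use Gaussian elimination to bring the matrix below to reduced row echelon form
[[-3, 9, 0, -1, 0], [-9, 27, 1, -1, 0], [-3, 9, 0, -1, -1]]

[[1, -3, 0, 1/3, 0], [0, 0, 1, 2, 0], [0, 0, 0, 0, 1]]

Multiply R1 by -1/3.
  [  1  -3  0  1/3   0 ]
  [ -9  27  1   -1   0 ]
  [ -3   9  0   -1  -1 ]
Add 9 times R1 to R2.
  [  1  -3  0  1/3   0 ]
  [  0   0  1    2   0 ]
  [ -3   9  0   -1  -1 ]
Add 3 times R1 to R3.
  [ 1  -3  0  1/3   0 ]
  [ 0   0  1    2   0 ]
  [ 0   0  0    0  -1 ]
Multiply R3 by -1.
  [ 1  -3  0  1/3  0 ]
  [ 0   0  1    2  0 ]
  [ 0   0  0    0  1 ]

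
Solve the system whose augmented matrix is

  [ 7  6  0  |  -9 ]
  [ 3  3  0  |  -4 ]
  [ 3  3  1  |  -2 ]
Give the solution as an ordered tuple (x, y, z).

(-1, -1/3, 2)

Multiply r1 by 1/7.
Subtract 3 times r1 from r2.
Subtract 3 times r1 from r3.
Multiply r2 by 7/3.
Subtract 3/7 times r2 from r3.
Subtract 6/7 times r2 from r1.
Reading off the last column: x = -1, y = -1/3, z = 2.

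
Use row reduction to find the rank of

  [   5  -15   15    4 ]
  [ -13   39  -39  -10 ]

Multiply R1 by 1/5.
  [   1  -3    3  4/5 ]
  [ -13  39  -39  -10 ]
Add 13 times R1 to R2.
  [ 1  -3  3  4/5 ]
  [ 0   0  0  2/5 ]
Multiply R2 by 5/2.
  [ 1  -3  3  4/5 ]
  [ 0   0  0    1 ]
Subtract 4/5 times R2 from R1.
  [ 1  -3  3  0 ]
  [ 0   0  0  1 ]
The reduced form has 2 nonzero rows.

rank = 2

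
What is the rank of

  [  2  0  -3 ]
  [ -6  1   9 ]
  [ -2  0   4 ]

r1 := 1/2·r1
  [  1  0  -3/2 ]
  [ -6  1     9 ]
  [ -2  0     4 ]
r2 := r2 + 6·r1
  [  1  0  -3/2 ]
  [  0  1     0 ]
  [ -2  0     4 ]
r3 := r3 + 2·r1
  [ 1  0  -3/2 ]
  [ 0  1     0 ]
  [ 0  0     1 ]
r1 := r1 + 3/2·r3
  [ 1  0  0 ]
  [ 0  1  0 ]
  [ 0  0  1 ]
The reduced form has 3 nonzero rows.

rank = 3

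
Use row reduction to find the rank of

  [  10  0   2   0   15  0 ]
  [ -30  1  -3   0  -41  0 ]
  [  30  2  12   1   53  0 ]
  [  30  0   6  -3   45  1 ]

rank = 4

R1 := 1/10·R1
R2 := R2 + 30·R1
R3 := R3 − 30·R1
R4 := R4 − 30·R1
R3 := R3 − 2·R2
R4 := R4 + 3·R3
The reduced form has 4 nonzero rows.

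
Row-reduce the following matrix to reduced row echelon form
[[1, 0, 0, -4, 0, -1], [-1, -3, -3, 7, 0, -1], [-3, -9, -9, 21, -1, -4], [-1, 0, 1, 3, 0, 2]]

ρ2 ← ρ2 + ρ1
ρ3 ← ρ3 + 3·ρ1
ρ4 ← ρ4 + ρ1
ρ2 ← -1/3·ρ2
ρ3 ← ρ3 + 9·ρ2
ρ3 <=> ρ4
ρ4 ← -1·ρ4
ρ2 ← ρ2 − ρ3

[[1, 0, 0, -4, 0, -1], [0, 1, 0, 0, 0, -1/3], [0, 0, 1, -1, 0, 1], [0, 0, 0, 0, 1, 1]]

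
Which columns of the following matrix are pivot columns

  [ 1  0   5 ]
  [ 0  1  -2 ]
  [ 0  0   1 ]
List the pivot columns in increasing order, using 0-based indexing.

0, 1, 2

R2 → R2 + 2·R3
R1 → R1 − 5·R3
Pivot columns are the columns containing a leading 1.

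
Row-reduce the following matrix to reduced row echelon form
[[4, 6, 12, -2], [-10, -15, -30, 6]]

[[1, 3/2, 3, 0], [0, 0, 0, 1]]

R1 -> 1/4·R1
R2 -> R2 + 10·R1
R1 -> R1 + 1/2·R2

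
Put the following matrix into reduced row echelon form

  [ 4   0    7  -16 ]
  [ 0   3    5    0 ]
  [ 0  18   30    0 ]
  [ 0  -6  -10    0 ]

[[1, 0, 7/4, -4], [0, 1, 5/3, 0], [0, 0, 0, 0], [0, 0, 0, 0]]

r1 → 1/4·r1
  [ 1   0  7/4  -4 ]
  [ 0   3    5   0 ]
  [ 0  18   30   0 ]
  [ 0  -6  -10   0 ]
r2 → 1/3·r2
  [ 1   0  7/4  -4 ]
  [ 0   1  5/3   0 ]
  [ 0  18   30   0 ]
  [ 0  -6  -10   0 ]
r3 → r3 − 18·r2
  [ 1   0  7/4  -4 ]
  [ 0   1  5/3   0 ]
  [ 0   0    0   0 ]
  [ 0  -6  -10   0 ]
r4 → r4 + 6·r2
  [ 1  0  7/4  -4 ]
  [ 0  1  5/3   0 ]
  [ 0  0    0   0 ]
  [ 0  0    0   0 ]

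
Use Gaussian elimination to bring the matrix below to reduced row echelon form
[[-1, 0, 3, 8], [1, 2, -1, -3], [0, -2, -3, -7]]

[[1, 0, 0, -2], [0, 1, 0, 1/2], [0, 0, 1, 2]]

Multiply ρ1 by -1.
  [ 1   0  -3  -8 ]
  [ 1   2  -1  -3 ]
  [ 0  -2  -3  -7 ]
Subtract ρ1 from ρ2.
  [ 1   0  -3  -8 ]
  [ 0   2   2   5 ]
  [ 0  -2  -3  -7 ]
Multiply ρ2 by 1/2.
  [ 1   0  -3   -8 ]
  [ 0   1   1  5/2 ]
  [ 0  -2  -3   -7 ]
Add 2 times ρ2 to ρ3.
  [ 1  0  -3   -8 ]
  [ 0  1   1  5/2 ]
  [ 0  0  -1   -2 ]
Multiply ρ3 by -1.
  [ 1  0  -3   -8 ]
  [ 0  1   1  5/2 ]
  [ 0  0   1    2 ]
Subtract ρ3 from ρ2.
  [ 1  0  -3   -8 ]
  [ 0  1   0  1/2 ]
  [ 0  0   1    2 ]
Add 3 times ρ3 to ρ1.
  [ 1  0  0   -2 ]
  [ 0  1  0  1/2 ]
  [ 0  0  1    2 ]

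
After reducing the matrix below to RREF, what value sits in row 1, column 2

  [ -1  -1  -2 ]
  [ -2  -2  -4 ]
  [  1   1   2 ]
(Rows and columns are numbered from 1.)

1

Multiply R1 by -1.
  [  1   1   2 ]
  [ -2  -2  -4 ]
  [  1   1   2 ]
Add 2 times R1 to R2.
  [ 1  1  2 ]
  [ 0  0  0 ]
  [ 1  1  2 ]
Subtract R1 from R3.
  [ 1  1  2 ]
  [ 0  0  0 ]
  [ 0  0  0 ]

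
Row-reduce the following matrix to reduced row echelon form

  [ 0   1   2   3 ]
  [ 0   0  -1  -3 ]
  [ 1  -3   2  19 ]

r1 <-> r3
r2 <-> r3
r3 := -1·r3
r2 := r2 − 2·r3
r1 := r1 − 2·r3
r1 := r1 + 3·r2

[[1, 0, 0, 4], [0, 1, 0, -3], [0, 0, 1, 3]]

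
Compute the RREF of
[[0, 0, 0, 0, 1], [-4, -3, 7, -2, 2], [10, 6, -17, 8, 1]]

R1 <=> R2
  [ -4  -3    7  -2  2 ]
  [  0   0    0   0  1 ]
  [ 10   6  -17   8  1 ]
R1 ← -1/4·R1
  [  1  3/4  -7/4  1/2  -1/2 ]
  [  0    0     0    0     1 ]
  [ 10    6   -17    8     1 ]
R3 ← R3 − 10·R1
  [ 1   3/4  -7/4  1/2  -1/2 ]
  [ 0     0     0    0     1 ]
  [ 0  -3/2   1/2    3     6 ]
R2 <=> R3
  [ 1   3/4  -7/4  1/2  -1/2 ]
  [ 0  -3/2   1/2    3     6 ]
  [ 0     0     0    0     1 ]
R2 ← -2/3·R2
  [ 1  3/4  -7/4  1/2  -1/2 ]
  [ 0    1  -1/3   -2    -4 ]
  [ 0    0     0    0     1 ]
R2 ← R2 + 4·R3
  [ 1  3/4  -7/4  1/2  -1/2 ]
  [ 0    1  -1/3   -2     0 ]
  [ 0    0     0    0     1 ]
R1 ← R1 + 1/2·R3
  [ 1  3/4  -7/4  1/2  0 ]
  [ 0    1  -1/3   -2  0 ]
  [ 0    0     0    0  1 ]
R1 ← R1 − 3/4·R2
  [ 1  0  -3/2   2  0 ]
  [ 0  1  -1/3  -2  0 ]
  [ 0  0     0   0  1 ]

[[1, 0, -3/2, 2, 0], [0, 1, -1/3, -2, 0], [0, 0, 0, 0, 1]]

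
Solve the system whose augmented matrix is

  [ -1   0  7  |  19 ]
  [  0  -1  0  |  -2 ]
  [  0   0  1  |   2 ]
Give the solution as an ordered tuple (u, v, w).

(-5, 2, 2)

r1 -> -1·r1
r2 -> -1·r2
r1 -> r1 + 7·r3
Reading off the last column: u = -5, v = 2, w = 2.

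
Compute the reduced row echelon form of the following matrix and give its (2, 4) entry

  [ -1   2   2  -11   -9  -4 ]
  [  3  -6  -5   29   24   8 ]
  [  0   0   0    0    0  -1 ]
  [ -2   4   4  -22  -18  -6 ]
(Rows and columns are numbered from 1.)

-4

R1 := -1·R1
  [  1  -2  -2   11    9   4 ]
  [  3  -6  -5   29   24   8 ]
  [  0   0   0    0    0  -1 ]
  [ -2   4   4  -22  -18  -6 ]
R2 := R2 − 3·R1
  [  1  -2  -2   11    9   4 ]
  [  0   0   1   -4   -3  -4 ]
  [  0   0   0    0    0  -1 ]
  [ -2   4   4  -22  -18  -6 ]
R4 := R4 + 2·R1
  [ 1  -2  -2  11   9   4 ]
  [ 0   0   1  -4  -3  -4 ]
  [ 0   0   0   0   0  -1 ]
  [ 0   0   0   0   0   2 ]
R3 := -1·R3
  [ 1  -2  -2  11   9   4 ]
  [ 0   0   1  -4  -3  -4 ]
  [ 0   0   0   0   0   1 ]
  [ 0   0   0   0   0   2 ]
R4 := R4 − 2·R3
  [ 1  -2  -2  11   9   4 ]
  [ 0   0   1  -4  -3  -4 ]
  [ 0   0   0   0   0   1 ]
  [ 0   0   0   0   0   0 ]
R2 := R2 + 4·R3
  [ 1  -2  -2  11   9  4 ]
  [ 0   0   1  -4  -3  0 ]
  [ 0   0   0   0   0  1 ]
  [ 0   0   0   0   0  0 ]
R1 := R1 − 4·R3
  [ 1  -2  -2  11   9  0 ]
  [ 0   0   1  -4  -3  0 ]
  [ 0   0   0   0   0  1 ]
  [ 0   0   0   0   0  0 ]
R1 := R1 + 2·R2
  [ 1  -2  0   3   3  0 ]
  [ 0   0  1  -4  -3  0 ]
  [ 0   0  0   0   0  1 ]
  [ 0   0  0   0   0  0 ]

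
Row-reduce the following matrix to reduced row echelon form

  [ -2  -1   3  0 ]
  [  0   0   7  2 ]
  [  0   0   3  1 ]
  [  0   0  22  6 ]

ρ1 := -1/2·ρ1
  [ 1  1/2  -3/2  0 ]
  [ 0    0     7  2 ]
  [ 0    0     3  1 ]
  [ 0    0    22  6 ]
ρ2 := 1/7·ρ2
  [ 1  1/2  -3/2    0 ]
  [ 0    0     1  2/7 ]
  [ 0    0     3    1 ]
  [ 0    0    22    6 ]
ρ3 := ρ3 − 3·ρ2
  [ 1  1/2  -3/2    0 ]
  [ 0    0     1  2/7 ]
  [ 0    0     0  1/7 ]
  [ 0    0    22    6 ]
ρ4 := ρ4 − 22·ρ2
  [ 1  1/2  -3/2     0 ]
  [ 0    0     1   2/7 ]
  [ 0    0     0   1/7 ]
  [ 0    0     0  -2/7 ]
ρ3 := 7·ρ3
  [ 1  1/2  -3/2     0 ]
  [ 0    0     1   2/7 ]
  [ 0    0     0     1 ]
  [ 0    0     0  -2/7 ]
ρ4 := ρ4 + 2/7·ρ3
  [ 1  1/2  -3/2    0 ]
  [ 0    0     1  2/7 ]
  [ 0    0     0    1 ]
  [ 0    0     0    0 ]
ρ2 := ρ2 − 2/7·ρ3
  [ 1  1/2  -3/2  0 ]
  [ 0    0     1  0 ]
  [ 0    0     0  1 ]
  [ 0    0     0  0 ]
ρ1 := ρ1 + 3/2·ρ2
  [ 1  1/2  0  0 ]
  [ 0    0  1  0 ]
  [ 0    0  0  1 ]
  [ 0    0  0  0 ]

[[1, 1/2, 0, 0], [0, 0, 1, 0], [0, 0, 0, 1], [0, 0, 0, 0]]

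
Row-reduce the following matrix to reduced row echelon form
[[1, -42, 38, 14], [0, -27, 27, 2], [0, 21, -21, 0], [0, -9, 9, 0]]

[[1, 0, -4, 0], [0, 1, -1, 0], [0, 0, 0, 1], [0, 0, 0, 0]]

Multiply ρ2 by -1/27.
  [ 1  -42   38     14 ]
  [ 0    1   -1  -2/27 ]
  [ 0   21  -21      0 ]
  [ 0   -9    9      0 ]
Subtract 21 times ρ2 from ρ3.
  [ 1  -42  38     14 ]
  [ 0    1  -1  -2/27 ]
  [ 0    0   0   14/9 ]
  [ 0   -9   9      0 ]
Add 9 times ρ2 to ρ4.
  [ 1  -42  38     14 ]
  [ 0    1  -1  -2/27 ]
  [ 0    0   0   14/9 ]
  [ 0    0   0   -2/3 ]
Multiply ρ3 by 9/14.
  [ 1  -42  38     14 ]
  [ 0    1  -1  -2/27 ]
  [ 0    0   0      1 ]
  [ 0    0   0   -2/3 ]
Add 2/3 times ρ3 to ρ4.
  [ 1  -42  38     14 ]
  [ 0    1  -1  -2/27 ]
  [ 0    0   0      1 ]
  [ 0    0   0      0 ]
Add 2/27 times ρ3 to ρ2.
  [ 1  -42  38  14 ]
  [ 0    1  -1   0 ]
  [ 0    0   0   1 ]
  [ 0    0   0   0 ]
Subtract 14 times ρ3 from ρ1.
  [ 1  -42  38  0 ]
  [ 0    1  -1  0 ]
  [ 0    0   0  1 ]
  [ 0    0   0  0 ]
Add 42 times ρ2 to ρ1.
  [ 1  0  -4  0 ]
  [ 0  1  -1  0 ]
  [ 0  0   0  1 ]
  [ 0  0   0  0 ]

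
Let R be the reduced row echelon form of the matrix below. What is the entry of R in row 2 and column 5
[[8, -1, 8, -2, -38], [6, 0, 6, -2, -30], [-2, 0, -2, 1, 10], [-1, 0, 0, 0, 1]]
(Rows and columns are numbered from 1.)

R1 ← 1/8·R1
  [  1  -1/8   1  -1/4  -19/4 ]
  [  6     0   6    -2    -30 ]
  [ -2     0  -2     1     10 ]
  [ -1     0   0     0      1 ]
R2 ← R2 − 6·R1
  [  1  -1/8   1  -1/4  -19/4 ]
  [  0   3/4   0  -1/2   -3/2 ]
  [ -2     0  -2     1     10 ]
  [ -1     0   0     0      1 ]
R3 ← R3 + 2·R1
  [  1  -1/8  1  -1/4  -19/4 ]
  [  0   3/4  0  -1/2   -3/2 ]
  [  0  -1/4  0   1/2    1/2 ]
  [ -1     0  0     0      1 ]
R4 ← R4 + R1
  [ 1  -1/8  1  -1/4  -19/4 ]
  [ 0   3/4  0  -1/2   -3/2 ]
  [ 0  -1/4  0   1/2    1/2 ]
  [ 0  -1/8  1  -1/4  -15/4 ]
R2 ← 4/3·R2
  [ 1  -1/8  1  -1/4  -19/4 ]
  [ 0     1  0  -2/3     -2 ]
  [ 0  -1/4  0   1/2    1/2 ]
  [ 0  -1/8  1  -1/4  -15/4 ]
R3 ← R3 + 1/4·R2
  [ 1  -1/8  1  -1/4  -19/4 ]
  [ 0     1  0  -2/3     -2 ]
  [ 0     0  0   1/3      0 ]
  [ 0  -1/8  1  -1/4  -15/4 ]
R4 ← R4 + 1/8·R2
  [ 1  -1/8  1  -1/4  -19/4 ]
  [ 0     1  0  -2/3     -2 ]
  [ 0     0  0   1/3      0 ]
  [ 0     0  1  -1/3     -4 ]
R3 ↔ R4
  [ 1  -1/8  1  -1/4  -19/4 ]
  [ 0     1  0  -2/3     -2 ]
  [ 0     0  1  -1/3     -4 ]
  [ 0     0  0   1/3      0 ]
R4 ← 3·R4
  [ 1  -1/8  1  -1/4  -19/4 ]
  [ 0     1  0  -2/3     -2 ]
  [ 0     0  1  -1/3     -4 ]
  [ 0     0  0     1      0 ]
R3 ← R3 + 1/3·R4
  [ 1  -1/8  1  -1/4  -19/4 ]
  [ 0     1  0  -2/3     -2 ]
  [ 0     0  1     0     -4 ]
  [ 0     0  0     1      0 ]
R2 ← R2 + 2/3·R4
  [ 1  -1/8  1  -1/4  -19/4 ]
  [ 0     1  0     0     -2 ]
  [ 0     0  1     0     -4 ]
  [ 0     0  0     1      0 ]
R1 ← R1 + 1/4·R4
  [ 1  -1/8  1  0  -19/4 ]
  [ 0     1  0  0     -2 ]
  [ 0     0  1  0     -4 ]
  [ 0     0  0  1      0 ]
R1 ← R1 − R3
  [ 1  -1/8  0  0  -3/4 ]
  [ 0     1  0  0    -2 ]
  [ 0     0  1  0    -4 ]
  [ 0     0  0  1     0 ]
R1 ← R1 + 1/8·R2
  [ 1  0  0  0  -1 ]
  [ 0  1  0  0  -2 ]
  [ 0  0  1  0  -4 ]
  [ 0  0  0  1   0 ]

-2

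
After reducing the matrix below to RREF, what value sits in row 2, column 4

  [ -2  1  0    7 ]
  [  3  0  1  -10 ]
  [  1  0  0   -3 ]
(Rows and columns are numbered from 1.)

R1 := -1/2·R1
  [ 1  -1/2  0  -7/2 ]
  [ 3     0  1   -10 ]
  [ 1     0  0    -3 ]
R2 := R2 − 3·R1
  [ 1  -1/2  0  -7/2 ]
  [ 0   3/2  1   1/2 ]
  [ 1     0  0    -3 ]
R3 := R3 − R1
  [ 1  -1/2  0  -7/2 ]
  [ 0   3/2  1   1/2 ]
  [ 0   1/2  0   1/2 ]
R2 := 2/3·R2
  [ 1  -1/2    0  -7/2 ]
  [ 0     1  2/3   1/3 ]
  [ 0   1/2    0   1/2 ]
R3 := R3 − 1/2·R2
  [ 1  -1/2     0  -7/2 ]
  [ 0     1   2/3   1/3 ]
  [ 0     0  -1/3   1/3 ]
R3 := -3·R3
  [ 1  -1/2    0  -7/2 ]
  [ 0     1  2/3   1/3 ]
  [ 0     0    1    -1 ]
R2 := R2 − 2/3·R3
  [ 1  -1/2  0  -7/2 ]
  [ 0     1  0     1 ]
  [ 0     0  1    -1 ]
R1 := R1 + 1/2·R2
  [ 1  0  0  -3 ]
  [ 0  1  0   1 ]
  [ 0  0  1  -1 ]

1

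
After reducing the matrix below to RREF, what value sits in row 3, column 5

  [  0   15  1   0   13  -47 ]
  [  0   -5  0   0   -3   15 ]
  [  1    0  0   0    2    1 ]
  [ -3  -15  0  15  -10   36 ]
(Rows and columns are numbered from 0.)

-2/5

Swap ρ1 and ρ3.
  [  1    0  0   0    2    1 ]
  [  0   -5  0   0   -3   15 ]
  [  0   15  1   0   13  -47 ]
  [ -3  -15  0  15  -10   36 ]
Add 3 times ρ1 to ρ4.
  [ 1    0  0   0   2    1 ]
  [ 0   -5  0   0  -3   15 ]
  [ 0   15  1   0  13  -47 ]
  [ 0  -15  0  15  -4   39 ]
Multiply ρ2 by -1/5.
  [ 1    0  0   0    2    1 ]
  [ 0    1  0   0  3/5   -3 ]
  [ 0   15  1   0   13  -47 ]
  [ 0  -15  0  15   -4   39 ]
Subtract 15 times ρ2 from ρ3.
  [ 1    0  0   0    2   1 ]
  [ 0    1  0   0  3/5  -3 ]
  [ 0    0  1   0    4  -2 ]
  [ 0  -15  0  15   -4  39 ]
Add 15 times ρ2 to ρ4.
  [ 1  0  0   0    2   1 ]
  [ 0  1  0   0  3/5  -3 ]
  [ 0  0  1   0    4  -2 ]
  [ 0  0  0  15    5  -6 ]
Multiply ρ4 by 1/15.
  [ 1  0  0  0    2     1 ]
  [ 0  1  0  0  3/5    -3 ]
  [ 0  0  1  0    4    -2 ]
  [ 0  0  0  1  1/3  -2/5 ]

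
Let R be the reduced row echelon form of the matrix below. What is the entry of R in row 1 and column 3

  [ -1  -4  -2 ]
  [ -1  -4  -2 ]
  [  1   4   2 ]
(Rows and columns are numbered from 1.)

ρ1 := -1·ρ1
  [  1   4   2 ]
  [ -1  -4  -2 ]
  [  1   4   2 ]
ρ2 := ρ2 + ρ1
  [ 1  4  2 ]
  [ 0  0  0 ]
  [ 1  4  2 ]
ρ3 := ρ3 − ρ1
  [ 1  4  2 ]
  [ 0  0  0 ]
  [ 0  0  0 ]

2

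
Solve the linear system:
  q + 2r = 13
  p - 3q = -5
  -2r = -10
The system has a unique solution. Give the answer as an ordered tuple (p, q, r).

(4, 3, 5)

Form the augmented matrix and row-reduce:
  [ 0   1   2  |   13 ]
  [ 1  -3   0  |   -5 ]
  [ 0   0  -2  |  -10 ]
R1 ↔ R2
  [ 1  -3   0  |   -5 ]
  [ 0   1   2  |   13 ]
  [ 0   0  -2  |  -10 ]
R3 := -1/2·R3
  [ 1  -3  0  |  -5 ]
  [ 0   1  2  |  13 ]
  [ 0   0  1  |   5 ]
R2 := R2 − 2·R3
  [ 1  -3  0  |  -5 ]
  [ 0   1  0  |   3 ]
  [ 0   0  1  |   5 ]
R1 := R1 + 3·R2
  [ 1  0  0  |  4 ]
  [ 0  1  0  |  3 ]
  [ 0  0  1  |  5 ]
Reading off the last column: p = 4, q = 3, r = 5.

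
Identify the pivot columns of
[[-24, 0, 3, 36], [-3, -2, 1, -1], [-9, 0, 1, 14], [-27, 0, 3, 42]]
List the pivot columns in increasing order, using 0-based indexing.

Multiply R1 by -1/24.
  [   1   0  -1/8  -3/2 ]
  [  -3  -2     1    -1 ]
  [  -9   0     1    14 ]
  [ -27   0     3    42 ]
Add 3 times R1 to R2.
  [   1   0  -1/8   -3/2 ]
  [   0  -2   5/8  -11/2 ]
  [  -9   0     1     14 ]
  [ -27   0     3     42 ]
Add 9 times R1 to R3.
  [   1   0  -1/8   -3/2 ]
  [   0  -2   5/8  -11/2 ]
  [   0   0  -1/8    1/2 ]
  [ -27   0     3     42 ]
Add 27 times R1 to R4.
  [ 1   0  -1/8   -3/2 ]
  [ 0  -2   5/8  -11/2 ]
  [ 0   0  -1/8    1/2 ]
  [ 0   0  -3/8    3/2 ]
Multiply R2 by -1/2.
  [ 1  0   -1/8  -3/2 ]
  [ 0  1  -5/16  11/4 ]
  [ 0  0   -1/8   1/2 ]
  [ 0  0   -3/8   3/2 ]
Multiply R3 by -8.
  [ 1  0   -1/8  -3/2 ]
  [ 0  1  -5/16  11/4 ]
  [ 0  0      1    -4 ]
  [ 0  0   -3/8   3/2 ]
Add 3/8 times R3 to R4.
  [ 1  0   -1/8  -3/2 ]
  [ 0  1  -5/16  11/4 ]
  [ 0  0      1    -4 ]
  [ 0  0      0     0 ]
Add 5/16 times R3 to R2.
  [ 1  0  -1/8  -3/2 ]
  [ 0  1     0   3/2 ]
  [ 0  0     1    -4 ]
  [ 0  0     0     0 ]
Add 1/8 times R3 to R1.
  [ 1  0  0   -2 ]
  [ 0  1  0  3/2 ]
  [ 0  0  1   -4 ]
  [ 0  0  0    0 ]
Pivot columns are the columns containing a leading 1.

0, 1, 2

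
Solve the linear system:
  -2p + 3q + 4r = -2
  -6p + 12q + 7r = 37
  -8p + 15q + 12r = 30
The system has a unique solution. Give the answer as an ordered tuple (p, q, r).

(0, 6, -5)

Form the augmented matrix and row-reduce:
  [ -2   3   4  |  -2 ]
  [ -6  12   7  |  37 ]
  [ -8  15  12  |  30 ]
r1 → -1/2·r1
  [  1  -3/2  -2  |   1 ]
  [ -6    12   7  |  37 ]
  [ -8    15  12  |  30 ]
r2 → r2 + 6·r1
  [  1  -3/2  -2  |   1 ]
  [  0     3  -5  |  43 ]
  [ -8    15  12  |  30 ]
r3 → r3 + 8·r1
  [ 1  -3/2  -2  |   1 ]
  [ 0     3  -5  |  43 ]
  [ 0     3  -4  |  38 ]
r2 → 1/3·r2
  [ 1  -3/2    -2  |     1 ]
  [ 0     1  -5/3  |  43/3 ]
  [ 0     3    -4  |    38 ]
r3 → r3 − 3·r2
  [ 1  -3/2    -2  |     1 ]
  [ 0     1  -5/3  |  43/3 ]
  [ 0     0     1  |    -5 ]
r2 → r2 + 5/3·r3
  [ 1  -3/2  -2  |   1 ]
  [ 0     1   0  |   6 ]
  [ 0     0   1  |  -5 ]
r1 → r1 + 2·r3
  [ 1  -3/2  0  |  -9 ]
  [ 0     1  0  |   6 ]
  [ 0     0  1  |  -5 ]
r1 → r1 + 3/2·r2
  [ 1  0  0  |   0 ]
  [ 0  1  0  |   6 ]
  [ 0  0  1  |  -5 ]
Reading off the last column: p = 0, q = 6, r = -5.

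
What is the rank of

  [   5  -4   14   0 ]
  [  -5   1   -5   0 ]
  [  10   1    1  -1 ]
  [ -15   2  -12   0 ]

rank = 3

Multiply ρ1 by 1/5.
  [   1  -4/5  14/5   0 ]
  [  -5     1    -5   0 ]
  [  10     1     1  -1 ]
  [ -15     2   -12   0 ]
Add 5 times ρ1 to ρ2.
  [   1  -4/5  14/5   0 ]
  [   0    -3     9   0 ]
  [  10     1     1  -1 ]
  [ -15     2   -12   0 ]
Subtract 10 times ρ1 from ρ3.
  [   1  -4/5  14/5   0 ]
  [   0    -3     9   0 ]
  [   0     9   -27  -1 ]
  [ -15     2   -12   0 ]
Add 15 times ρ1 to ρ4.
  [ 1  -4/5  14/5   0 ]
  [ 0    -3     9   0 ]
  [ 0     9   -27  -1 ]
  [ 0   -10    30   0 ]
Multiply ρ2 by -1/3.
  [ 1  -4/5  14/5   0 ]
  [ 0     1    -3   0 ]
  [ 0     9   -27  -1 ]
  [ 0   -10    30   0 ]
Subtract 9 times ρ2 from ρ3.
  [ 1  -4/5  14/5   0 ]
  [ 0     1    -3   0 ]
  [ 0     0     0  -1 ]
  [ 0   -10    30   0 ]
Add 10 times ρ2 to ρ4.
  [ 1  -4/5  14/5   0 ]
  [ 0     1    -3   0 ]
  [ 0     0     0  -1 ]
  [ 0     0     0   0 ]
Multiply ρ3 by -1.
  [ 1  -4/5  14/5  0 ]
  [ 0     1    -3  0 ]
  [ 0     0     0  1 ]
  [ 0     0     0  0 ]
Add 4/5 times ρ2 to ρ1.
  [ 1  0  2/5  0 ]
  [ 0  1   -3  0 ]
  [ 0  0    0  1 ]
  [ 0  0    0  0 ]
The reduced form has 3 nonzero rows.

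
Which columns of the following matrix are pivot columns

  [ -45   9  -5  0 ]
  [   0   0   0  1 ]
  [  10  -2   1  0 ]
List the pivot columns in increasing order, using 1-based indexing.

R1 := -1/45·R1
  [  1  -1/5  1/9  0 ]
  [  0     0    0  1 ]
  [ 10    -2    1  0 ]
R3 := R3 − 10·R1
  [ 1  -1/5   1/9  0 ]
  [ 0     0     0  1 ]
  [ 0     0  -1/9  0 ]
R2 ↔ R3
  [ 1  -1/5   1/9  0 ]
  [ 0     0  -1/9  0 ]
  [ 0     0     0  1 ]
R2 := -9·R2
  [ 1  -1/5  1/9  0 ]
  [ 0     0    1  0 ]
  [ 0     0    0  1 ]
R1 := R1 − 1/9·R2
  [ 1  -1/5  0  0 ]
  [ 0     0  1  0 ]
  [ 0     0  0  1 ]
Pivot columns are the columns containing a leading 1.

1, 3, 4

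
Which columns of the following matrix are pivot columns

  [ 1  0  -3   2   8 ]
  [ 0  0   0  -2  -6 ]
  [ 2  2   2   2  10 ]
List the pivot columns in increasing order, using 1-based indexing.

1, 2, 4

R3 → R3 − 2·R1
  [ 1  0  -3   2   8 ]
  [ 0  0   0  -2  -6 ]
  [ 0  2   8  -2  -6 ]
R2 <-> R3
  [ 1  0  -3   2   8 ]
  [ 0  2   8  -2  -6 ]
  [ 0  0   0  -2  -6 ]
R2 → 1/2·R2
  [ 1  0  -3   2   8 ]
  [ 0  1   4  -1  -3 ]
  [ 0  0   0  -2  -6 ]
R3 → -1/2·R3
  [ 1  0  -3   2   8 ]
  [ 0  1   4  -1  -3 ]
  [ 0  0   0   1   3 ]
R2 → R2 + R3
  [ 1  0  -3  2  8 ]
  [ 0  1   4  0  0 ]
  [ 0  0   0  1  3 ]
R1 → R1 − 2·R3
  [ 1  0  -3  0  2 ]
  [ 0  1   4  0  0 ]
  [ 0  0   0  1  3 ]
Pivot columns are the columns containing a leading 1.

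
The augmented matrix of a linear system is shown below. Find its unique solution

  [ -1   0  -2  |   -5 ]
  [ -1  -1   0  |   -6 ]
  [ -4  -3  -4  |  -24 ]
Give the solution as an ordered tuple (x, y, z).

Multiply R1 by -1.
  [  1   0   2  |    5 ]
  [ -1  -1   0  |   -6 ]
  [ -4  -3  -4  |  -24 ]
Add R1 to R2.
  [  1   0   2  |    5 ]
  [  0  -1   2  |   -1 ]
  [ -4  -3  -4  |  -24 ]
Add 4 times R1 to R3.
  [ 1   0  2  |   5 ]
  [ 0  -1  2  |  -1 ]
  [ 0  -3  4  |  -4 ]
Multiply R2 by -1.
  [ 1   0   2  |   5 ]
  [ 0   1  -2  |   1 ]
  [ 0  -3   4  |  -4 ]
Add 3 times R2 to R3.
  [ 1  0   2  |   5 ]
  [ 0  1  -2  |   1 ]
  [ 0  0  -2  |  -1 ]
Multiply R3 by -1/2.
  [ 1  0   2  |    5 ]
  [ 0  1  -2  |    1 ]
  [ 0  0   1  |  1/2 ]
Add 2 times R3 to R2.
  [ 1  0  2  |    5 ]
  [ 0  1  0  |    2 ]
  [ 0  0  1  |  1/2 ]
Subtract 2 times R3 from R1.
  [ 1  0  0  |    4 ]
  [ 0  1  0  |    2 ]
  [ 0  0  1  |  1/2 ]
Reading off the last column: x = 4, y = 2, z = 1/2.

(4, 2, 1/2)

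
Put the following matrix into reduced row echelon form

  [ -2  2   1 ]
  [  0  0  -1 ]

[[1, -1, 0], [0, 0, 1]]

Multiply ρ1 by -1/2.
  [ 1  -1  -1/2 ]
  [ 0   0    -1 ]
Multiply ρ2 by -1.
  [ 1  -1  -1/2 ]
  [ 0   0     1 ]
Add 1/2 times ρ2 to ρ1.
  [ 1  -1  0 ]
  [ 0   0  1 ]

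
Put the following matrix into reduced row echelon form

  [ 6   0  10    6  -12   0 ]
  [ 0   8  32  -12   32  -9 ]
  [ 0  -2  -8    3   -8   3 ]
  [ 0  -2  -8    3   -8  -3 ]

[[1, 0, 5/3, 1, -2, 0], [0, 1, 4, -3/2, 4, 0], [0, 0, 0, 0, 0, 1], [0, 0, 0, 0, 0, 0]]

ρ1 := 1/6·ρ1
ρ2 := 1/8·ρ2
ρ3 := ρ3 + 2·ρ2
ρ4 := ρ4 + 2·ρ2
ρ3 := 4/3·ρ3
ρ4 := ρ4 + 21/4·ρ3
ρ2 := ρ2 + 9/8·ρ3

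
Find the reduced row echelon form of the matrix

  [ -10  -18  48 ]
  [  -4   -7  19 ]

[[1, 0, -3], [0, 1, -1]]

R1 := -1/10·R1
  [  1  9/5  -24/5 ]
  [ -4   -7     19 ]
R2 := R2 + 4·R1
  [ 1  9/5  -24/5 ]
  [ 0  1/5   -1/5 ]
R2 := 5·R2
  [ 1  9/5  -24/5 ]
  [ 0    1     -1 ]
R1 := R1 − 9/5·R2
  [ 1  0  -3 ]
  [ 0  1  -1 ]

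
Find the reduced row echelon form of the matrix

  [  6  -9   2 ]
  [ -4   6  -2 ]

[[1, -3/2, 0], [0, 0, 1]]

R1 → 1/6·R1
  [  1  -3/2  1/3 ]
  [ -4     6   -2 ]
R2 → R2 + 4·R1
  [ 1  -3/2   1/3 ]
  [ 0     0  -2/3 ]
R2 → -3/2·R2
  [ 1  -3/2  1/3 ]
  [ 0     0    1 ]
R1 → R1 − 1/3·R2
  [ 1  -3/2  0 ]
  [ 0     0  1 ]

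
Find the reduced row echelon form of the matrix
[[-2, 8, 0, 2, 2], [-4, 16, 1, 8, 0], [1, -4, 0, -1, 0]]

[[1, -4, 0, -1, 0], [0, 0, 1, 4, 0], [0, 0, 0, 0, 1]]

R1 := -1/2·R1
  [  1  -4  0  -1  -1 ]
  [ -4  16  1   8   0 ]
  [  1  -4  0  -1   0 ]
R2 := R2 + 4·R1
  [ 1  -4  0  -1  -1 ]
  [ 0   0  1   4  -4 ]
  [ 1  -4  0  -1   0 ]
R3 := R3 − R1
  [ 1  -4  0  -1  -1 ]
  [ 0   0  1   4  -4 ]
  [ 0   0  0   0   1 ]
R2 := R2 + 4·R3
  [ 1  -4  0  -1  -1 ]
  [ 0   0  1   4   0 ]
  [ 0   0  0   0   1 ]
R1 := R1 + R3
  [ 1  -4  0  -1  0 ]
  [ 0   0  1   4  0 ]
  [ 0   0  0   0  1 ]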